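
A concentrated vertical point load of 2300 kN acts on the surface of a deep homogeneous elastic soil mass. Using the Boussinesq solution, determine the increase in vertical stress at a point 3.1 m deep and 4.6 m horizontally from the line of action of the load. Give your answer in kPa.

Δσ_z ≈ 6.23 kPa

Boussinesq vertical stress below a point load on an elastic half-space:
Δσ_z = 3P/(2πz²) · [1 + (r/z)²]^(−5/2)
r/z = 4.6/3.1 = 1.4839; [1+(r/z)²]^(−5/2) = 0.054512.
Δσ_z = 3×2300/(2π×3.1²) × 0.054512 = 114.27 × 0.054512 = 6.229 kPa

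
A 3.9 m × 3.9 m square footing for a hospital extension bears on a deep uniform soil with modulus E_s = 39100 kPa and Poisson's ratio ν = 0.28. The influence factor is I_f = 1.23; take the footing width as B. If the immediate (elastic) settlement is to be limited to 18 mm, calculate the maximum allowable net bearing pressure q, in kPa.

S_e = q·B·(1−ν²)/E_s · I_f  ⇒  q = S_e·E_s / (B·(1−ν²)·I_f).
q = 0.018 × 39100 / (3.9 × 0.9216 × 1.23) = 159.2 kPa

q ≈ 159 kPa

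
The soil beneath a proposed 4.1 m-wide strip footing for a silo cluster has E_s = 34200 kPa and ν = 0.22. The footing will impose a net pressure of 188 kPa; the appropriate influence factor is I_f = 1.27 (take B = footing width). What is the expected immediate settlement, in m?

S_e ≈ 0.0272 m

Immediate (elastic) settlement: S_e = q·B·(1−ν²)/E_s · I_f.
S_e = 188 × 4.1 × (1 − 0.22²) / 34200 × 1.27
    = 188 × 4.1 × 0.9516 / 34200 × 1.27
    = 0.02724 m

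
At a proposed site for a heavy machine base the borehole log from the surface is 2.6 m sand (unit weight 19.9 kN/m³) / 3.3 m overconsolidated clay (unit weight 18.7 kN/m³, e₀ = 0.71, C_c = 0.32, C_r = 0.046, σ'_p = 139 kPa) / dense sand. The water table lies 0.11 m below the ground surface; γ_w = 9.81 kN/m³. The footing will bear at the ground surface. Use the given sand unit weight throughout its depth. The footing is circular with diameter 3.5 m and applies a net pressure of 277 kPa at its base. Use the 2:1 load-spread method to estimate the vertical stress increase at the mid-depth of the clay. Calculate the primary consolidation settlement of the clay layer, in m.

Mid-depth of clay below the ground surface: z = 2.6 + 3.3/2 = 4.25 m.
Total vertical stress at mid-clay: σ_v = 19.9×2.6 + 18.7×1.65 = 82.595 kPa.
Pore pressure: u = 9.81×(4.25 − 0.11) = 40.613 kPa.
Initial effective stress: σ'_0 = σ_v − u = 82.595 − 40.613 = 41.982 kPa.
Stress increase at mid-clay by the 2:1 spreading method:
Δσ ≈ qD²/(D+z)² = 277×3.5²/(3.5+4.25)² = 56.495 kPa
Final effective stress: σ'_f = 41.982 + 56.495 = 98.477 kPa.
σ'_f = 98.477 ≤ σ'_p = 139 kPa, so the clay remains overconsolidated and only the recompression index applies:
S_c = C_r·H/(1+e₀)·log₁₀(σ'_f/σ'_0) = 0.046×3.3/1.71×log₁₀(98.477/41.982)
    = 0.088771 × 0.37027 = 0.03287 m

S_c ≈ 0.0329 m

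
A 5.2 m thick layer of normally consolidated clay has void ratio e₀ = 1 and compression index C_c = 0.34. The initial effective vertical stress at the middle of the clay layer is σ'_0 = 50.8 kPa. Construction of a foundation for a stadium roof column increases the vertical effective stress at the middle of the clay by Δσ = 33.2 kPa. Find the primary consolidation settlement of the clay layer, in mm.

Final effective stress: σ'_f = σ'_0 + Δσ = 50.8 + 33.2 = 84 kPa.
Normally consolidated clay, so the full stress increment lies on the virgin compression line:
S_c = C_c·H/(1+e₀)·log₁₀(σ'_f/σ'_0) = 0.34×5.2/(1+1)×log₁₀(84/50.8)
    = 0.884 × 0.21842 = 0.1931 m

S_c ≈ 193 mm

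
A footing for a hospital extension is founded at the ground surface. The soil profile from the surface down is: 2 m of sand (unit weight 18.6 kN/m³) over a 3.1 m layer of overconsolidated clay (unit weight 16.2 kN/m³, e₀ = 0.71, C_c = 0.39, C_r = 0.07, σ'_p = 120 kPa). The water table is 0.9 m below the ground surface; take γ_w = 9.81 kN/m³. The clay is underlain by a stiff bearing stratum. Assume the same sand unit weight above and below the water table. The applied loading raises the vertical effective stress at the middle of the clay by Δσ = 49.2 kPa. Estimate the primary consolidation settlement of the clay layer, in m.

S_c ≈ 0.0472 m

Mid-depth of clay below the ground surface: z = 2 + 3.1/2 = 3.55 m.
Total vertical stress at mid-clay: σ_v = 18.6×2 + 16.2×1.55 = 62.31 kPa.
Pore pressure: u = 9.81×(3.55 − 0.9) = 25.997 kPa.
Initial effective stress: σ'_0 = σ_v − u = 62.31 − 25.997 = 36.313 kPa.
Final effective stress: σ'_f = 36.313 + 49.2 = 85.513 kPa.
σ'_f = 85.513 ≤ σ'_p = 120 kPa, so the clay remains overconsolidated and only the recompression index applies:
S_c = C_r·H/(1+e₀)·log₁₀(σ'_f/σ'_0) = 0.07×3.1/1.71×log₁₀(85.513/36.313)
    = 0.1269 × 0.37197 = 0.0472 m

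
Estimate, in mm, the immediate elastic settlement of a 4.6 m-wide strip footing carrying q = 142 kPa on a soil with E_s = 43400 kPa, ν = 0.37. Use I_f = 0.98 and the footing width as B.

S_e ≈ 12.7 mm

Immediate (elastic) settlement: S_e = q·B·(1−ν²)/E_s · I_f.
S_e = 142 × 4.6 × (1 − 0.37²) / 43400 × 0.98
    = 142 × 4.6 × 0.8631 / 43400 × 0.98
    = 0.01273 m = 12.73 mm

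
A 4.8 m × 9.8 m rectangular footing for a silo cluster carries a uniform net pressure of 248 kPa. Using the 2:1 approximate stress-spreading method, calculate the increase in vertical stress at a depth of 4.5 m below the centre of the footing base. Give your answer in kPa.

By the 2:1 method the load spreads at 1 horizontal : 2 vertical, so at depth z the loaded area has grown by z in each plan dimension:
Δσ = qBL/((B+z)(L+z)) = 248×4.8×9.8/((4.8+4.5)(9.8+4.5)) = 87.72 kPa

Δσ_z ≈ 87.7 kPa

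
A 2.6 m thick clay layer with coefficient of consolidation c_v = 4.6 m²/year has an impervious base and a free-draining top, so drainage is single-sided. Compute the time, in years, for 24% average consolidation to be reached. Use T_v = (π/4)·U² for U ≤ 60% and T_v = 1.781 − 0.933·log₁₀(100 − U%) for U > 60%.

Drainage path length: H_d = H = 2.6 m (single drainage).
U ≤ 60%: T_v = (π/4)·U² = (π/4)×0.24² = 0.045239.
t = T_v·H_d²/c_v = 0.045239×2.6²/4.6 = 0.06648 years.

t ≈ 0.0665 years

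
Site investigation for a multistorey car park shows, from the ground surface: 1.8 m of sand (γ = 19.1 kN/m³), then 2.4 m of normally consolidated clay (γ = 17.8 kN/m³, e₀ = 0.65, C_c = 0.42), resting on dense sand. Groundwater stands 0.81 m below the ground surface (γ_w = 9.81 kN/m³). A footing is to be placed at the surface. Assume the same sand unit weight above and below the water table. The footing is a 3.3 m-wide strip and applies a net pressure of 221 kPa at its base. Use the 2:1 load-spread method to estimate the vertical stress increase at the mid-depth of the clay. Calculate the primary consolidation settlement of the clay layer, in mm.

S_c ≈ 392 mm

Mid-depth of clay below the ground surface: z = 1.8 + 2.4/2 = 3 m.
Total vertical stress at mid-clay: σ_v = 19.1×1.8 + 17.8×1.2 = 55.74 kPa.
Pore pressure: u = 9.81×(3 − 0.81) = 21.484 kPa.
Initial effective stress: σ'_0 = σ_v − u = 55.74 − 21.484 = 34.256 kPa.
Stress increase at mid-clay by the 2:1 spreading method:
Δσ = qB/(B+z) = 221×3.3/(3.3+3) = 115.76 kPa
Final effective stress: σ'_f = σ'_0 + Δσ = 34.256 + 115.76 = 150.02 kPa.
Normally consolidated clay, so the full stress increment lies on the virgin compression line:
S_c = C_c·H/(1+e₀)·log₁₀(σ'_f/σ'_0) = 0.42×2.4/(1+0.65)×log₁₀(150.02/34.256)
    = 0.61091 × 0.64141 = 0.3918 m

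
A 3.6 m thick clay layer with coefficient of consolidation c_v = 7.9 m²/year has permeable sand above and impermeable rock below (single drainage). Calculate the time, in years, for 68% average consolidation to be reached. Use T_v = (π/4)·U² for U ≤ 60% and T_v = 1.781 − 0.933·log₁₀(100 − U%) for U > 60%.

Drainage path length: H_d = H = 3.6 m (single drainage).
U > 60%: T_v = 1.781 − 0.933·log₁₀(100 − 68) = 0.3767.
t = T_v·H_d²/c_v = 0.3767×3.6²/7.9 = 0.618 years.

t ≈ 0.618 years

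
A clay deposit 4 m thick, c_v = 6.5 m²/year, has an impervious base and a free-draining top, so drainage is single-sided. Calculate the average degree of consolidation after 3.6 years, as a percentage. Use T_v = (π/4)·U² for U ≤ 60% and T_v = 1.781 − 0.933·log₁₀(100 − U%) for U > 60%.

Drainage path length: H_d = H = 4 m (single drainage).
T_v = c_v·t/H_d² = 6.5×3.6/4² = 1.4625.
T_v = 1.4625 corresponds to the U > 60% branch:
U = 1 − 10^((1.781 − T_v)/0.933)/100 = 0.9781

U ≈ 97.8 %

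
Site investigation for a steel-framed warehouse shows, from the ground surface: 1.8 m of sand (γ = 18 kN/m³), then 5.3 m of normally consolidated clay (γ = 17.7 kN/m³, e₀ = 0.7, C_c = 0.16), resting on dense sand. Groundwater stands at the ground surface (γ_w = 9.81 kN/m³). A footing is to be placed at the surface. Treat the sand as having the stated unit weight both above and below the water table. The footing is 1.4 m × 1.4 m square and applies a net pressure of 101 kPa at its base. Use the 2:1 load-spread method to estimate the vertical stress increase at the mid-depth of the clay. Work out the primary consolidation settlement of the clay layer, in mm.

S_c ≈ 32.6 mm

Mid-depth of clay below the ground surface: z = 1.8 + 5.3/2 = 4.45 m.
Total vertical stress at mid-clay: σ_v = 18×1.8 + 17.7×2.65 = 79.305 kPa.
Pore pressure: u = 9.81×(4.45 − 0) = 43.655 kPa.
Initial effective stress: σ'_0 = σ_v − u = 79.305 − 43.655 = 35.65 kPa.
Stress increase at mid-clay by the 2:1 spreading method:
Δσ = qBL/((B+z)(L+z)) = 101×1.4×1.4/((1.4+4.45)(1.4+4.45)) = 5.7845 kPa
Final effective stress: σ'_f = σ'_0 + Δσ = 35.65 + 5.7845 = 41.434 kPa.
Normally consolidated clay, so the full stress increment lies on the virgin compression line:
S_c = C_c·H/(1+e₀)·log₁₀(σ'_f/σ'_0) = 0.16×5.3/(1+0.7)×log₁₀(41.434/35.65)
    = 0.49882 × 0.065297 = 0.03257 m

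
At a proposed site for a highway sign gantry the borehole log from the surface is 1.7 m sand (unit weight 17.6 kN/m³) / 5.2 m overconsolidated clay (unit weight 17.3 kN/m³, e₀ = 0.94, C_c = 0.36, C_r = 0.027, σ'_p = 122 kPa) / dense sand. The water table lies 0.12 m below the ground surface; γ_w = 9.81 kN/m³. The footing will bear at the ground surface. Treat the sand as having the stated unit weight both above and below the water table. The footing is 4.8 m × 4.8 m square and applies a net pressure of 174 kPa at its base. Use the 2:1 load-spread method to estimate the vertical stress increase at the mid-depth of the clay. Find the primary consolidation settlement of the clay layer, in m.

S_c ≈ 0.0279 m

Mid-depth of clay below the ground surface: z = 1.7 + 5.2/2 = 4.3 m.
Total vertical stress at mid-clay: σ_v = 17.6×1.7 + 17.3×2.6 = 74.9 kPa.
Pore pressure: u = 9.81×(4.3 − 0.12) = 41.006 kPa.
Initial effective stress: σ'_0 = σ_v − u = 74.9 − 41.006 = 33.894 kPa.
Stress increase at mid-clay by the 2:1 spreading method:
Δσ = qBL/((B+z)(L+z)) = 174×4.8×4.8/((4.8+4.3)(4.8+4.3)) = 48.412 kPa
Final effective stress: σ'_f = 33.894 + 48.412 = 82.306 kPa.
σ'_f = 82.306 ≤ σ'_p = 122 kPa, so the clay remains overconsolidated and only the recompression index applies:
S_c = C_r·H/(1+e₀)·log₁₀(σ'_f/σ'_0) = 0.027×5.2/1.94×log₁₀(82.306/33.894)
    = 0.072371 × 0.38531 = 0.02789 m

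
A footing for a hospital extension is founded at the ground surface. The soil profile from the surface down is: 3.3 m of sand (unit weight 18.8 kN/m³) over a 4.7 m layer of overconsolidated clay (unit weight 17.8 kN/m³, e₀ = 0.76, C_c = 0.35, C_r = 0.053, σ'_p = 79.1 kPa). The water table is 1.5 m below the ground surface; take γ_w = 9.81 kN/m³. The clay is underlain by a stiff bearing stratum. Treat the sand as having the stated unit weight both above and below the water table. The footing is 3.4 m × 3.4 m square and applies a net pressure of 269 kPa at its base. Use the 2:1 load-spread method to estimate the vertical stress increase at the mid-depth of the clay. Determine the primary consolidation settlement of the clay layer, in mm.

S_c ≈ 114 mm

Mid-depth of clay below the ground surface: z = 3.3 + 4.7/2 = 5.65 m.
Total vertical stress at mid-clay: σ_v = 18.8×3.3 + 17.8×2.35 = 103.87 kPa.
Pore pressure: u = 9.81×(5.65 − 1.5) = 40.712 kPa.
Initial effective stress: σ'_0 = σ_v − u = 103.87 − 40.712 = 63.158 kPa.
Stress increase at mid-clay by the 2:1 spreading method:
Δσ = qBL/((B+z)(L+z)) = 269×3.4×3.4/((3.4+5.65)(3.4+5.65)) = 37.968 kPa
Final effective stress: σ'_f = 63.158 + 37.968 = 101.13 kPa.
σ'_f = 101.13 > σ'_p = 79.1 kPa, so the stress path crosses the preconsolidation pressure — recompression up to σ'_p, then virgin compression beyond:
S_c = H/(1+e₀)·[C_r·log₁₀(σ'_p/σ'_0) + C_c·log₁₀(σ'_f/σ'_p)]
    = 4.7/1.76 × [0.053×log₁₀(79.1/63.158) + 0.35×log₁₀(101.13/79.1)]
    = 2.6705 × [0.0051807 + 0.037346] = 0.1136 m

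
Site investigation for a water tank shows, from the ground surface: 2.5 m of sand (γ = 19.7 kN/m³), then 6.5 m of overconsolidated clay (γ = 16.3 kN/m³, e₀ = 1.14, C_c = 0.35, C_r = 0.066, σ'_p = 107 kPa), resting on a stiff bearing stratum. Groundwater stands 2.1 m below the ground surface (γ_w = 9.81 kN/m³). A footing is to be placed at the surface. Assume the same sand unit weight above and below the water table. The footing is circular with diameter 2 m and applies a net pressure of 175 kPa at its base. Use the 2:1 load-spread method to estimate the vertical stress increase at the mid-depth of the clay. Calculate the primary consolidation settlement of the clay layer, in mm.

Mid-depth of clay below the ground surface: z = 2.5 + 6.5/2 = 5.75 m.
Total vertical stress at mid-clay: σ_v = 19.7×2.5 + 16.3×3.25 = 102.22 kPa.
Pore pressure: u = 9.81×(5.75 − 2.1) = 35.806 kPa.
Initial effective stress: σ'_0 = σ_v − u = 102.22 − 35.806 = 66.414 kPa.
Stress increase at mid-clay by the 2:1 spreading method:
Δσ ≈ qD²/(D+z)² = 175×2²/(2+5.75)² = 11.655 kPa
Final effective stress: σ'_f = 66.414 + 11.655 = 78.069 kPa.
σ'_f = 78.069 ≤ σ'_p = 107 kPa, so the clay remains overconsolidated and only the recompression index applies:
S_c = C_r·H/(1+e₀)·log₁₀(σ'_f/σ'_0) = 0.066×6.5/2.14×log₁₀(78.069/66.414)
    = 0.20047 × 0.070219 = 0.01408 m

S_c ≈ 14.1 mm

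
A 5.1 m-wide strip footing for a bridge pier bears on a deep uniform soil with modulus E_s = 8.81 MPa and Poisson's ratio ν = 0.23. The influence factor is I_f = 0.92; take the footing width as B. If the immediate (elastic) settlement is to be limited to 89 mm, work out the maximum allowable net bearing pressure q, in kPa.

E_s = 8.81 MPa = 8810 kPa.
S_e = q·B·(1−ν²)/E_s · I_f  ⇒  q = S_e·E_s / (B·(1−ν²)·I_f).
q = 0.089 × 8810 / (5.1 × 0.9471 × 0.92) = 176.4 kPa

q ≈ 176 kPa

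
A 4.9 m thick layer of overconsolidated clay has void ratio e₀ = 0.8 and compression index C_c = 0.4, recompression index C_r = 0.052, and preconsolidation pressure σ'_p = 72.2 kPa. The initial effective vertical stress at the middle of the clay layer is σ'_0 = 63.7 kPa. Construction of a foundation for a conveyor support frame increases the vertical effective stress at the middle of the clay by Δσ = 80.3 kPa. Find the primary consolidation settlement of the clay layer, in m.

Final effective stress: σ'_f = 63.7 + 80.3 = 144 kPa.
σ'_f = 144 > σ'_p = 72.2 kPa, so the stress path crosses the preconsolidation pressure — recompression up to σ'_p, then virgin compression beyond:
S_c = H/(1+e₀)·[C_r·log₁₀(σ'_p/σ'_0) + C_c·log₁₀(σ'_f/σ'_p)]
    = 4.9/1.8 × [0.052×log₁₀(72.2/63.7) + 0.4×log₁₀(144/72.2)]
    = 2.7222 × [0.0028287 + 0.11993] = 0.3342 m

S_c ≈ 0.334 m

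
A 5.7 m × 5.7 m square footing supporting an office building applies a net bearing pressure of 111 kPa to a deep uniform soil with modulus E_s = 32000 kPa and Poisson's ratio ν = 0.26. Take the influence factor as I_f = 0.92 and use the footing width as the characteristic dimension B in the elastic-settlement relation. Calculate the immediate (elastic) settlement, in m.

S_e ≈ 0.017 m

Immediate (elastic) settlement: S_e = q·B·(1−ν²)/E_s · I_f.
S_e = 111 × 5.7 × (1 − 0.26²) / 32000 × 0.92
    = 111 × 5.7 × 0.9324 / 32000 × 0.92
    = 0.01696 m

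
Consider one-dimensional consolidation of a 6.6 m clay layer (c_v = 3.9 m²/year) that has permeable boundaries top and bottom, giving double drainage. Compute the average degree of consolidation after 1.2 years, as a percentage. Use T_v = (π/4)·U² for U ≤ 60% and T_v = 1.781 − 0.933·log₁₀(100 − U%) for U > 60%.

U ≈ 71.9 %

Drainage path length: H_d = H/2 = 3.3 m (double drainage).
T_v = c_v·t/H_d² = 3.9×1.2/3.3² = 0.42975.
T_v = 0.42975 corresponds to the U > 60% branch:
U = 1 − 10^((1.781 − T_v)/0.933)/100 = 0.7193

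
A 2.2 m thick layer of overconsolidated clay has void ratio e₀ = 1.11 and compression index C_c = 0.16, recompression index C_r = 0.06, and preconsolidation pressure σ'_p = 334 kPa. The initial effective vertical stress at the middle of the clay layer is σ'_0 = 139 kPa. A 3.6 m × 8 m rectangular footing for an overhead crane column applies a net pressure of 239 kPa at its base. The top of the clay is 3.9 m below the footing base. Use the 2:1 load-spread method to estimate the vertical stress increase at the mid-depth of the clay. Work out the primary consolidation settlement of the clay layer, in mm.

S_c ≈ 9.96 mm

Mid-depth of clay below the footing base: z = 3.9 + 2.2/2 = 5 m.
Stress increase at mid-clay by the 2:1 spreading method:
Δσ = qBL/((B+z)(L+z)) = 239×3.6×8/((3.6+5)(8+5)) = 61.567 kPa
Final effective stress: σ'_f = 139 + 61.567 = 200.57 kPa.
σ'_f = 200.57 ≤ σ'_p = 334 kPa, so the clay remains overconsolidated and only the recompression index applies:
S_c = C_r·H/(1+e₀)·log₁₀(σ'_f/σ'_0) = 0.06×2.2/2.11×log₁₀(200.57/139)
    = 0.062562 × 0.15925 = 0.009963 m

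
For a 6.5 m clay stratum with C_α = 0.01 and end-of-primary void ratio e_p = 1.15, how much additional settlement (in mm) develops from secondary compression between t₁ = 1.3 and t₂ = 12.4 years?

Secondary compression: S_s = C_α·H/(1+e_p)·log₁₀(t₂/t₁)
S_s = 0.01×6.5/(1+1.15)×log₁₀(12.4/1.3)
    = 0.03023 × 0.9795 = 0.02961 m

S_s ≈ 29.6 mm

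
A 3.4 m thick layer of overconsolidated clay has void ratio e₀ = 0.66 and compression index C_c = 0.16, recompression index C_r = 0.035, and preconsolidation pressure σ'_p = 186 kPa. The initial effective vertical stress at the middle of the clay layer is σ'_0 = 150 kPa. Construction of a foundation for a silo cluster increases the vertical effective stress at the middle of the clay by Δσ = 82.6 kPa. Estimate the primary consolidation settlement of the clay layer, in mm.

Final effective stress: σ'_f = 150 + 82.6 = 232.6 kPa.
σ'_f = 232.6 > σ'_p = 186 kPa, so the stress path crosses the preconsolidation pressure — recompression up to σ'_p, then virgin compression beyond:
S_c = H/(1+e₀)·[C_r·log₁₀(σ'_p/σ'_0) + C_c·log₁₀(σ'_f/σ'_p)]
    = 3.4/1.66 × [0.035×log₁₀(186/150) + 0.16×log₁₀(232.6/186)]
    = 2.0482 × [0.0032698 + 0.015535] = 0.03852 m

S_c ≈ 38.5 mm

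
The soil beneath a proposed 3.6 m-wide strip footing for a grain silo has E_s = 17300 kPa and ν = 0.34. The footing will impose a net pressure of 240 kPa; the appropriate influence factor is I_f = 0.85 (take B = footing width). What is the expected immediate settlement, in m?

S_e ≈ 0.0375 m

Immediate (elastic) settlement: S_e = q·B·(1−ν²)/E_s · I_f.
S_e = 240 × 3.6 × (1 − 0.34²) / 17300 × 0.85
    = 240 × 3.6 × 0.8844 / 17300 × 0.85
    = 0.03754 m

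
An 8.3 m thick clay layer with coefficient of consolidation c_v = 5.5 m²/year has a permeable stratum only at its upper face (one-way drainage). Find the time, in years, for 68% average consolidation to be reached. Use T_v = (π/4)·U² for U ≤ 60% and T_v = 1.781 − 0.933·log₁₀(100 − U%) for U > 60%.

Drainage path length: H_d = H = 8.3 m (single drainage).
U > 60%: T_v = 1.781 − 0.933·log₁₀(100 − 68) = 0.3767.
t = T_v·H_d²/c_v = 0.3767×8.3²/5.5 = 4.718 years.

t ≈ 4.72 years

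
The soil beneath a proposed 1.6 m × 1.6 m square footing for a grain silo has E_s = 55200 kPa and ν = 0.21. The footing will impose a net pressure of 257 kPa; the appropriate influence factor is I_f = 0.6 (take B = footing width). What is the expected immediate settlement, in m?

Immediate (elastic) settlement: S_e = q·B·(1−ν²)/E_s · I_f.
S_e = 257 × 1.6 × (1 − 0.21²) / 55200 × 0.6
    = 257 × 1.6 × 0.9559 / 55200 × 0.6
    = 0.004272 m

S_e ≈ 0.00427 m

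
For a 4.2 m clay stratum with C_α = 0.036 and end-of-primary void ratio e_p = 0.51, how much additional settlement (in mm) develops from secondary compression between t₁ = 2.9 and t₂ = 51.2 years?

S_s ≈ 125 mm

Secondary compression: S_s = C_α·H/(1+e_p)·log₁₀(t₂/t₁)
S_s = 0.036×4.2/(1+0.51)×log₁₀(51.2/2.9)
    = 0.1001 × 1.247 = 0.1249 m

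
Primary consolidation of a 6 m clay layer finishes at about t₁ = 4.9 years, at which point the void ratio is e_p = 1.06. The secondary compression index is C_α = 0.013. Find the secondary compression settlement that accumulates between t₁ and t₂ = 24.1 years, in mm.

Secondary compression: S_s = C_α·H/(1+e_p)·log₁₀(t₂/t₁)
S_s = 0.013×6/(1+1.06)×log₁₀(24.1/4.9)
    = 0.03786 × 0.6918 = 0.0262 m

S_s ≈ 26.2 mm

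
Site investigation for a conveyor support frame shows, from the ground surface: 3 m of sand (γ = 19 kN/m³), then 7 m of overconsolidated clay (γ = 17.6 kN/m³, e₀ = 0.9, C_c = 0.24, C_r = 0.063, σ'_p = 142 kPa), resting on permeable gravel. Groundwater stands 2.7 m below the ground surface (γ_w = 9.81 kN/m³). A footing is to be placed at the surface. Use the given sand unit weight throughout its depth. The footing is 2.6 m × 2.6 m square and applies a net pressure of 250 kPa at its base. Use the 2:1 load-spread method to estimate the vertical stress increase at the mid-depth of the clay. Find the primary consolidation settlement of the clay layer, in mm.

Mid-depth of clay below the ground surface: z = 3 + 7/2 = 6.5 m.
Total vertical stress at mid-clay: σ_v = 19×3 + 17.6×3.5 = 118.6 kPa.
Pore pressure: u = 9.81×(6.5 − 2.7) = 37.278 kPa.
Initial effective stress: σ'_0 = σ_v − u = 118.6 − 37.278 = 81.322 kPa.
Stress increase at mid-clay by the 2:1 spreading method:
Δσ = qBL/((B+z)(L+z)) = 250×2.6×2.6/((2.6+6.5)(2.6+6.5)) = 20.408 kPa
Final effective stress: σ'_f = 81.322 + 20.408 = 101.73 kPa.
σ'_f = 101.73 ≤ σ'_p = 142 kPa, so the clay remains overconsolidated and only the recompression index applies:
S_c = C_r·H/(1+e₀)·log₁₀(σ'_f/σ'_0) = 0.063×7/1.9×log₁₀(101.73/81.322)
    = 0.2321 × 0.097241 = 0.02257 m

S_c ≈ 22.6 mm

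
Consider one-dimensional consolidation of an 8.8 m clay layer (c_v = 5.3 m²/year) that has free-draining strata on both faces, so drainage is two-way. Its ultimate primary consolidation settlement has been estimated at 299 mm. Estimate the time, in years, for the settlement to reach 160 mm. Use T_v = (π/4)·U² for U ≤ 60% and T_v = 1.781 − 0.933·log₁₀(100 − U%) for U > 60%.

Drainage path length: H_d = H/2 = 4.4 m (double drainage).
U = S(t)/S_ult = 160/299 = 0.5351.
U ≤ 60%: T_v = (π/4)·U² = (π/4)×0.53512² = 0.2249.
t = T_v·H_d²/c_v = 0.2249×4.4²/5.3 = 0.8215 years.

t ≈ 0.822 years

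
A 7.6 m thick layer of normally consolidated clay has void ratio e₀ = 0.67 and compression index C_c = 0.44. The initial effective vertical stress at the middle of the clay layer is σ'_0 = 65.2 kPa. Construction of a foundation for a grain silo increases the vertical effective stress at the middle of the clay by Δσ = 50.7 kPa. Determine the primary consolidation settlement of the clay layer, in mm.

Final effective stress: σ'_f = σ'_0 + Δσ = 65.2 + 50.7 = 115.9 kPa.
Normally consolidated clay, so the full stress increment lies on the virgin compression line:
S_c = C_c·H/(1+e₀)·log₁₀(σ'_f/σ'_0) = 0.44×7.6/(1+0.67)×log₁₀(115.9/65.2)
    = 2.0024 × 0.24984 = 0.5003 m

S_c ≈ 500 mm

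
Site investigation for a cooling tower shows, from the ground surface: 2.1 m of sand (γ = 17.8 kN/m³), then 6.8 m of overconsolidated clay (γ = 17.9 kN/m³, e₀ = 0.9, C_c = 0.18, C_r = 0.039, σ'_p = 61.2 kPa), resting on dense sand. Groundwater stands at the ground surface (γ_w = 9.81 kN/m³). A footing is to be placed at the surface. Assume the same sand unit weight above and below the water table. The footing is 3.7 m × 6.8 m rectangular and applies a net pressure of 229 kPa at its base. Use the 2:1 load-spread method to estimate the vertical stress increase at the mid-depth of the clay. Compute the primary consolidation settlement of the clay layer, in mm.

Mid-depth of clay below the ground surface: z = 2.1 + 6.8/2 = 5.5 m.
Total vertical stress at mid-clay: σ_v = 17.8×2.1 + 17.9×3.4 = 98.24 kPa.
Pore pressure: u = 9.81×(5.5 − 0) = 53.955 kPa.
Initial effective stress: σ'_0 = σ_v − u = 98.24 − 53.955 = 44.285 kPa.
Stress increase at mid-clay by the 2:1 spreading method:
Δσ = qBL/((B+z)(L+z)) = 229×3.7×6.8/((3.7+5.5)(6.8+5.5)) = 50.916 kPa
Final effective stress: σ'_f = 44.285 + 50.916 = 95.201 kPa.
σ'_f = 95.201 > σ'_p = 61.2 kPa, so the stress path crosses the preconsolidation pressure — recompression up to σ'_p, then virgin compression beyond:
S_c = H/(1+e₀)·[C_r·log₁₀(σ'_p/σ'_0) + C_c·log₁₀(σ'_f/σ'_p)]
    = 6.8/1.9 × [0.039×log₁₀(61.2/44.285) + 0.18×log₁₀(95.201/61.2)]
    = 3.5789 × [0.0054793 + 0.03454] = 0.1432 m

S_c ≈ 143 mm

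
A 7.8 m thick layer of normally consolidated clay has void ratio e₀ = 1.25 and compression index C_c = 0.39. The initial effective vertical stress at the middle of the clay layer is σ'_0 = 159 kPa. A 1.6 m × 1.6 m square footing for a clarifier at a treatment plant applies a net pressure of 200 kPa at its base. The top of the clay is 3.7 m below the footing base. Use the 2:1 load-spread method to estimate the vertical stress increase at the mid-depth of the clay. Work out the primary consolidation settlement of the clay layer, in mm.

S_c ≈ 21.9 mm

Mid-depth of clay below the footing base: z = 3.7 + 7.8/2 = 7.6 m.
Stress increase at mid-clay by the 2:1 spreading method:
Δσ = qBL/((B+z)(L+z)) = 200×1.6×1.6/((1.6+7.6)(1.6+7.6)) = 6.0491 kPa
Final effective stress: σ'_f = σ'_0 + Δσ = 159 + 6.0491 = 165.05 kPa.
Normally consolidated clay, so the full stress increment lies on the virgin compression line:
S_c = C_c·H/(1+e₀)·log₁₀(σ'_f/σ'_0) = 0.39×7.8/(1+1.25)×log₁₀(165.05/159)
    = 1.352 × 0.016218 = 0.02193 m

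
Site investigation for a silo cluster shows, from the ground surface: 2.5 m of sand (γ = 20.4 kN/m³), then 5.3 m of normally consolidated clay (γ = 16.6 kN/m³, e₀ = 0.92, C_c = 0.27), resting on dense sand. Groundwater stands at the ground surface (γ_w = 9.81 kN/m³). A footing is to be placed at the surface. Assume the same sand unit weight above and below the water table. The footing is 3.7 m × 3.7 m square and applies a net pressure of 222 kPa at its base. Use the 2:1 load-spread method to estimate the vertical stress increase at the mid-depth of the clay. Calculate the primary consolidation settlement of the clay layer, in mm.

S_c ≈ 203 mm

Mid-depth of clay below the ground surface: z = 2.5 + 5.3/2 = 5.15 m.
Total vertical stress at mid-clay: σ_v = 20.4×2.5 + 16.6×2.65 = 94.99 kPa.
Pore pressure: u = 9.81×(5.15 − 0) = 50.522 kPa.
Initial effective stress: σ'_0 = σ_v − u = 94.99 − 50.522 = 44.468 kPa.
Stress increase at mid-clay by the 2:1 spreading method:
Δσ = qBL/((B+z)(L+z)) = 222×3.7×3.7/((3.7+5.15)(3.7+5.15)) = 38.803 kPa
Final effective stress: σ'_f = σ'_0 + Δσ = 44.468 + 38.803 = 83.271 kPa.
Normally consolidated clay, so the full stress increment lies on the virgin compression line:
S_c = C_c·H/(1+e₀)·log₁₀(σ'_f/σ'_0) = 0.27×5.3/(1+0.92)×log₁₀(83.271/44.468)
    = 0.74531 × 0.27245 = 0.2031 m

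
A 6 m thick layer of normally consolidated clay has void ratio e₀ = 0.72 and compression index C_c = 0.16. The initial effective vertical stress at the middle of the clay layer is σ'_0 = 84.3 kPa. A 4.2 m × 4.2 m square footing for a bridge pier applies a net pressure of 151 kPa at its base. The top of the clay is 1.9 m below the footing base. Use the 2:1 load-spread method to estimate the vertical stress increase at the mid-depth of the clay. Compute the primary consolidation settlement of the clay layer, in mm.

Mid-depth of clay below the footing base: z = 1.9 + 6/2 = 4.9 m.
Stress increase at mid-clay by the 2:1 spreading method:
Δσ = qBL/((B+z)(L+z)) = 151×4.2×4.2/((4.2+4.9)(4.2+4.9)) = 32.166 kPa
Final effective stress: σ'_f = σ'_0 + Δσ = 84.3 + 32.166 = 116.47 kPa.
Normally consolidated clay, so the full stress increment lies on the virgin compression line:
S_c = C_c·H/(1+e₀)·log₁₀(σ'_f/σ'_0) = 0.16×6/(1+0.72)×log₁₀(116.47/84.3)
    = 0.55814 × 0.14039 = 0.07836 m

S_c ≈ 78.4 mm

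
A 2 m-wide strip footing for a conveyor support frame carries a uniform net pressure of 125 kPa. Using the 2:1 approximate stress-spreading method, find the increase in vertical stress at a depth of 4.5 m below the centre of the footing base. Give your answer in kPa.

By the 2:1 method the load spreads at 1 horizontal : 2 vertical, so at depth z the loaded area has grown by z in each plan dimension:
Δσ = qB/(B+z) = 125×2/(2+4.5) = 38.462 kPa

Δσ_z ≈ 38.5 kPa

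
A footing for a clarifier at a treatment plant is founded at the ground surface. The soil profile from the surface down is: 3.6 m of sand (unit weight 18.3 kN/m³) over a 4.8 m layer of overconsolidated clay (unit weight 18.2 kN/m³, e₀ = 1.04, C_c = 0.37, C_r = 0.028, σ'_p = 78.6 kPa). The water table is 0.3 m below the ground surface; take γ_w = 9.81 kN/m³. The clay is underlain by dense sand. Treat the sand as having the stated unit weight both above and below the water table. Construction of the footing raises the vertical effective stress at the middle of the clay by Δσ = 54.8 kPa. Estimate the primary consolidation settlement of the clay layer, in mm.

S_c ≈ 133 mm

Mid-depth of clay below the ground surface: z = 3.6 + 4.8/2 = 6 m.
Total vertical stress at mid-clay: σ_v = 18.3×3.6 + 18.2×2.4 = 109.56 kPa.
Pore pressure: u = 9.81×(6 − 0.3) = 55.917 kPa.
Initial effective stress: σ'_0 = σ_v − u = 109.56 − 55.917 = 53.643 kPa.
Final effective stress: σ'_f = 53.643 + 54.8 = 108.44 kPa.
σ'_f = 108.44 > σ'_p = 78.6 kPa, so the stress path crosses the preconsolidation pressure — recompression up to σ'_p, then virgin compression beyond:
S_c = H/(1+e₀)·[C_r·log₁₀(σ'_p/σ'_0) + C_c·log₁₀(σ'_f/σ'_p)]
    = 4.8/2.04 × [0.028×log₁₀(78.6/53.643) + 0.37×log₁₀(108.44/78.6)]
    = 2.3529 × [0.0046455 + 0.051714] = 0.1326 m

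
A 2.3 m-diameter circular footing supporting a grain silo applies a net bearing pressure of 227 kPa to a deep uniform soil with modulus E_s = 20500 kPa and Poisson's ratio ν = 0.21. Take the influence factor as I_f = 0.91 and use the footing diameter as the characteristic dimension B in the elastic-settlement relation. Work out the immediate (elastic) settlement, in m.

S_e ≈ 0.0222 m

Immediate (elastic) settlement: S_e = q·B·(1−ν²)/E_s · I_f.
S_e = 227 × 2.3 × (1 − 0.21²) / 20500 × 0.91
    = 227 × 2.3 × 0.9559 / 20500 × 0.91
    = 0.02215 m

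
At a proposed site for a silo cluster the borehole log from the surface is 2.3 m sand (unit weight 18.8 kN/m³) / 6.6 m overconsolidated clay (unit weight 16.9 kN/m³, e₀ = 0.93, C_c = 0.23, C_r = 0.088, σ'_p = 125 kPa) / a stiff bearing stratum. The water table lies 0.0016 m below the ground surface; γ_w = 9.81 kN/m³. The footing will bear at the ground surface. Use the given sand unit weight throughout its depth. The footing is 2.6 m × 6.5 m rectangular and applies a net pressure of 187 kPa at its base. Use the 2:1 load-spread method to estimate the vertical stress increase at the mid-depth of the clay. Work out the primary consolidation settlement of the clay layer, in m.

Mid-depth of clay below the ground surface: z = 2.3 + 6.6/2 = 5.6 m.
Total vertical stress at mid-clay: σ_v = 18.8×2.3 + 16.9×3.3 = 99.01 kPa.
Pore pressure: u = 9.81×(5.6 − 0.0016) = 54.916 kPa.
Initial effective stress: σ'_0 = σ_v − u = 99.01 − 54.916 = 44.094 kPa.
Stress increase at mid-clay by the 2:1 spreading method:
Δσ = qBL/((B+z)(L+z)) = 187×2.6×6.5/((2.6+5.6)(6.5+5.6)) = 31.851 kPa
Final effective stress: σ'_f = 44.094 + 31.851 = 75.945 kPa.
σ'_f = 75.945 ≤ σ'_p = 125 kPa, so the clay remains overconsolidated and only the recompression index applies:
S_c = C_r·H/(1+e₀)·log₁₀(σ'_f/σ'_0) = 0.088×6.6/1.93×log₁₀(75.945/44.094)
    = 0.30093 × 0.23612 = 0.07106 m

S_c ≈ 0.0711 m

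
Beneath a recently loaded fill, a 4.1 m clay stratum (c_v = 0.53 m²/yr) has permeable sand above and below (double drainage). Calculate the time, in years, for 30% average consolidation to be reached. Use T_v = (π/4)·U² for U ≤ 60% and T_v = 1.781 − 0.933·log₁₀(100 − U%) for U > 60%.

Drainage path length: H_d = H/2 = 2.05 m (double drainage).
U ≤ 60%: T_v = (π/4)·U² = (π/4)×0.3² = 0.070686.
t = T_v·H_d²/c_v = 0.070686×2.05²/0.53 = 0.5605 years.

t ≈ 0.56 years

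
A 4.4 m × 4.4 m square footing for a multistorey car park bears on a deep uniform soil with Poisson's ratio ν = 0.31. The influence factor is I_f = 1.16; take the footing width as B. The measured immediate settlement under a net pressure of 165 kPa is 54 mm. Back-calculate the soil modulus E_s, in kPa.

S_e = q·B·(1−ν²)/E_s · I_f  ⇒  E_s = q·B·(1−ν²)·I_f / S_e.
E_s = 165 × 4.4 × 0.9039 × 1.16 / 0.054 = 14100 kPa

E_s ≈ 14100 kPa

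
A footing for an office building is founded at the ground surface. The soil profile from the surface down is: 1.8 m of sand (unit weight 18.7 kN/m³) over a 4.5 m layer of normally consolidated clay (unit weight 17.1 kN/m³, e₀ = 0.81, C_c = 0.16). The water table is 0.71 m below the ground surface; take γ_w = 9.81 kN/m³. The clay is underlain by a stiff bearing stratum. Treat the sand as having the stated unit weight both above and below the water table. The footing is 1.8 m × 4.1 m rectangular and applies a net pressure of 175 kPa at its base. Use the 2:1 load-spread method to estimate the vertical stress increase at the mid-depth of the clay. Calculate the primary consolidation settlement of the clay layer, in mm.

S_c ≈ 90.4 mm

Mid-depth of clay below the ground surface: z = 1.8 + 4.5/2 = 4.05 m.
Total vertical stress at mid-clay: σ_v = 18.7×1.8 + 17.1×2.25 = 72.135 kPa.
Pore pressure: u = 9.81×(4.05 − 0.71) = 32.765 kPa.
Initial effective stress: σ'_0 = σ_v − u = 72.135 − 32.765 = 39.37 kPa.
Stress increase at mid-clay by the 2:1 spreading method:
Δσ = qBL/((B+z)(L+z)) = 175×1.8×4.1/((1.8+4.05)(4.1+4.05)) = 27.088 kPa
Final effective stress: σ'_f = σ'_0 + Δσ = 39.37 + 27.088 = 66.458 kPa.
Normally consolidated clay, so the full stress increment lies on the virgin compression line:
S_c = C_c·H/(1+e₀)·log₁₀(σ'_f/σ'_0) = 0.16×4.5/(1+0.81)×log₁₀(66.458/39.37)
    = 0.39779 × 0.22738 = 0.09045 m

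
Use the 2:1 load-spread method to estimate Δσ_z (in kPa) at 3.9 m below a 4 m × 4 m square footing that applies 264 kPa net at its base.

By the 2:1 method the load spreads at 1 horizontal : 2 vertical, so at depth z the loaded area has grown by z in each plan dimension:
Δσ = qBL/((B+z)(L+z)) = 264×4×4/((4+3.9)(4+3.9)) = 67.681 kPa

Δσ_z ≈ 67.7 kPa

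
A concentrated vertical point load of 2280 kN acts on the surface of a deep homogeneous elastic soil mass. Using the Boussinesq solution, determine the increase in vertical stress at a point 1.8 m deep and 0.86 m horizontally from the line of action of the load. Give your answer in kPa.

Boussinesq vertical stress below a point load on an elastic half-space:
Δσ_z = 3P/(2πz²) · [1 + (r/z)²]^(−5/2)
r/z = 0.86/1.8 = 0.47778; [1+(r/z)²]^(−5/2) = 0.59809.
Δσ_z = 3×2280/(2π×1.8²) × 0.59809 = 335.99 × 0.59809 = 201 kPa

Δσ_z ≈ 201 kPa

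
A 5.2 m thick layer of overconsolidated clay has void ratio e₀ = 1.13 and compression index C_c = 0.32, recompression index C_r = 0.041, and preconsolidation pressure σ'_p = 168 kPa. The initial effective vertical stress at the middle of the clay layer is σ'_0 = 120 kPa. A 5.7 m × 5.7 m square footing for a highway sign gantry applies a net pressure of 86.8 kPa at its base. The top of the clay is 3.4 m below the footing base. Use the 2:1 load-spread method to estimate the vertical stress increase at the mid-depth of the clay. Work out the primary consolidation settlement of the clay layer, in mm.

Mid-depth of clay below the footing base: z = 3.4 + 5.2/2 = 6 m.
Stress increase at mid-clay by the 2:1 spreading method:
Δσ = qBL/((B+z)(L+z)) = 86.8×5.7×5.7/((5.7+6)(5.7+6)) = 20.601 kPa
Final effective stress: σ'_f = 120 + 20.601 = 140.6 kPa.
σ'_f = 140.6 ≤ σ'_p = 168 kPa, so the clay remains overconsolidated and only the recompression index applies:
S_c = C_r·H/(1+e₀)·log₁₀(σ'_f/σ'_0) = 0.041×5.2/2.13×log₁₀(140.6/120)
    = 0.10009 × 0.068804 = 0.006887 m

S_c ≈ 6.89 mm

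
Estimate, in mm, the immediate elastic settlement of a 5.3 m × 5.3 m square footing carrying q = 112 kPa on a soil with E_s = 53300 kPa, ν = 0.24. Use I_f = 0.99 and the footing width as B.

S_e ≈ 10.4 mm

Immediate (elastic) settlement: S_e = q·B·(1−ν²)/E_s · I_f.
S_e = 112 × 5.3 × (1 − 0.24²) / 53300 × 0.99
    = 112 × 5.3 × 0.9424 / 53300 × 0.99
    = 0.01039 m = 10.39 mm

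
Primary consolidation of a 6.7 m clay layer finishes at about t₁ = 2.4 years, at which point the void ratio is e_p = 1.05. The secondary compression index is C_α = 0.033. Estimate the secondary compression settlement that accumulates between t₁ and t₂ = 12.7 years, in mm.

Secondary compression: S_s = C_α·H/(1+e_p)·log₁₀(t₂/t₁)
S_s = 0.033×6.7/(1+1.05)×log₁₀(12.7/2.4)
    = 0.1079 × 0.7236 = 0.07804 m

S_s ≈ 78 mm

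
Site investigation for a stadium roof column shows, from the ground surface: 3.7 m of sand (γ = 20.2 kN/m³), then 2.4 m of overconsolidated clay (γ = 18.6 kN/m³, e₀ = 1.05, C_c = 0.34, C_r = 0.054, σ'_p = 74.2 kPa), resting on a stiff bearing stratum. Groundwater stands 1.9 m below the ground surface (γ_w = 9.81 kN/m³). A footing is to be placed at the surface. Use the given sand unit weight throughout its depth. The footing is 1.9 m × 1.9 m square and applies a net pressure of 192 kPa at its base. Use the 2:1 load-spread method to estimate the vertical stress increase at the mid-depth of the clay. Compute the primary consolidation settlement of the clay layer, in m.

Mid-depth of clay below the ground surface: z = 3.7 + 2.4/2 = 4.9 m.
Total vertical stress at mid-clay: σ_v = 20.2×3.7 + 18.6×1.2 = 97.06 kPa.
Pore pressure: u = 9.81×(4.9 − 1.9) = 29.43 kPa.
Initial effective stress: σ'_0 = σ_v − u = 97.06 − 29.43 = 67.63 kPa.
Stress increase at mid-clay by the 2:1 spreading method:
Δσ = qBL/((B+z)(L+z)) = 192×1.9×1.9/((1.9+4.9)(1.9+4.9)) = 14.99 kPa
Final effective stress: σ'_f = 67.63 + 14.99 = 82.62 kPa.
σ'_f = 82.62 > σ'_p = 74.2 kPa, so the stress path crosses the preconsolidation pressure — recompression up to σ'_p, then virgin compression beyond:
S_c = H/(1+e₀)·[C_r·log₁₀(σ'_p/σ'_0) + C_c·log₁₀(σ'_f/σ'_p)]
    = 2.4/2.05 × [0.054×log₁₀(74.2/67.63) + 0.34×log₁₀(82.62/74.2)]
    = 1.1707 × [0.0021743 + 0.015872] = 0.02113 m

S_c ≈ 0.0211 m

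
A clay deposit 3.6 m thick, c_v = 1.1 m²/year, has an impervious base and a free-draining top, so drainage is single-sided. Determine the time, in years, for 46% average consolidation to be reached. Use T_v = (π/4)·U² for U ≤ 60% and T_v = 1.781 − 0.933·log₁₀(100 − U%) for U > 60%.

t ≈ 1.96 years

Drainage path length: H_d = H = 3.6 m (single drainage).
U ≤ 60%: T_v = (π/4)·U² = (π/4)×0.46² = 0.16619.
t = T_v·H_d²/c_v = 0.16619×3.6²/1.1 = 1.958 years.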